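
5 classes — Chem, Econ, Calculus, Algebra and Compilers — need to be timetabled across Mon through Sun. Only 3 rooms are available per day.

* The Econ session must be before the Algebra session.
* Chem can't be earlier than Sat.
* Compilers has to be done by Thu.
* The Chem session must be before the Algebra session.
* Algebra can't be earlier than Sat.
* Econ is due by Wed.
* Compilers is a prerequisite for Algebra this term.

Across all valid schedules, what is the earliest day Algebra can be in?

Algebra is available from Sat; precedence pushes Algebra to at least Sun.
Algebra at Sun is achievable: Econ in Mon, Algebra in Sun, Calculus in Mon, Compilers in Mon, Chem in Sat.

Sun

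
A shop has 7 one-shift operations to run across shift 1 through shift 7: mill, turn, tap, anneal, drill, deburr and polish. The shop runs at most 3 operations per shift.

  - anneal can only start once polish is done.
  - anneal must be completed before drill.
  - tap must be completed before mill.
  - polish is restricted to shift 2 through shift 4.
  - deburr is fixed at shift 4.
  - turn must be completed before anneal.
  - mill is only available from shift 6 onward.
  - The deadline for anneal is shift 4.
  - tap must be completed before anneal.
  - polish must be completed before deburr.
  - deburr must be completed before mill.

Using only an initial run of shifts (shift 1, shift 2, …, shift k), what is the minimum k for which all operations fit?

6

The precedence chain requires at least 3 distinct shifts.
With at most 3 per shift and 7 operations, at least 3 shifts are needed.
mill can't be placed before shift 6, so the schedule must run through at least shift 6.
6 works (last occupied shift: shift 6): for example deburr in shift 4; mill in shift 6; turn in shift 1; drill in shift 4; anneal in shift 3; tap in shift 1; polish in shift 2.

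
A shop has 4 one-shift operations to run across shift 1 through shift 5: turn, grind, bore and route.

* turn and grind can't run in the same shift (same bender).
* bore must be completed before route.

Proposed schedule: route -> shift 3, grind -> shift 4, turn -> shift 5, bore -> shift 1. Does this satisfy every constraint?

turn and grind can't run in the same shift (same bender) — holds.
bore must be completed before route — holds.

Yes, all constraints hold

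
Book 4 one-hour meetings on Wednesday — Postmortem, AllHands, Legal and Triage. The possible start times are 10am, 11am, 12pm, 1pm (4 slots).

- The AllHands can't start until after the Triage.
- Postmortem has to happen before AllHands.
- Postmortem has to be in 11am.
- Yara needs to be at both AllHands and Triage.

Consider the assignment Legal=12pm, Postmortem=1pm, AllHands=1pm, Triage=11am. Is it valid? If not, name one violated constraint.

No — it violates: Postmortem has to be in 11am

Postmortem has to happen before AllHands — violated.
Postmortem has to be in 11am — violated.
The AllHands can't start until after the Triage — holds.
Yara needs to be at both AllHands and Triage — holds.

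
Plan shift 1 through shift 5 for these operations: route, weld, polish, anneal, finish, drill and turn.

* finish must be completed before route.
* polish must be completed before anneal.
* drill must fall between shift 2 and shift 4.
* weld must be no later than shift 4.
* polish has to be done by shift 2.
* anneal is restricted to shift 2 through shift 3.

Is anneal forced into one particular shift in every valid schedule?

anneal can be shift 2 (e.g. anneal=shift 2, drill=shift 2, turn=shift 1, finish=shift 1, weld=shift 1, route=shift 2, polish=shift 1) or shift 3 (e.g. drill -> shift 2; anneal -> shift 3; route -> shift 2; polish -> shift 1; weld -> shift 1; turn -> shift 1; finish -> shift 1).

No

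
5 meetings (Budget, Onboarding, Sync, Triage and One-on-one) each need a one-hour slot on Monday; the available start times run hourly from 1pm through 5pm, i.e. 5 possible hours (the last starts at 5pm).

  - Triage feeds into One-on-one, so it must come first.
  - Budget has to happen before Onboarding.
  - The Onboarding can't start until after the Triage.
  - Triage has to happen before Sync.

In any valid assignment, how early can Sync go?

Precedence pushes Sync to at least 2pm.
Sync at 2pm is achievable: One-on-one in 2pm, Onboarding in 2pm, Sync in 2pm, Triage in 1pm, Budget in 1pm.

2pm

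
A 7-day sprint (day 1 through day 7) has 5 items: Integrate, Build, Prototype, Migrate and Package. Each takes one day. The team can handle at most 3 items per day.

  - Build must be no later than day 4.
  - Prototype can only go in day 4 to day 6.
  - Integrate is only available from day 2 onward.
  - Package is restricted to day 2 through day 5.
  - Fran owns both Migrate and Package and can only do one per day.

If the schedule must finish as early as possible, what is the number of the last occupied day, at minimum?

With at most 3 per day and 5 work items, at least 2 days are needed.
Prototype can't be placed before day 4, so the schedule must run through at least day 4.
4 works (last occupied day: day 4): for example Migrate=day 1; Prototype=day 4; Build=day 1; Integrate=day 2; Package=day 2.

4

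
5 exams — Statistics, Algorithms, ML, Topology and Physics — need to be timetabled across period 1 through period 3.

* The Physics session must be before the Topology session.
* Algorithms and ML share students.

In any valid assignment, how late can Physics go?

period 2

Downstream work caps Physics at period 2.
Physics at period 2 is achievable: Statistics in period 1, Topology in period 3, Algorithms in period 1, Physics in period 2, ML in period 2.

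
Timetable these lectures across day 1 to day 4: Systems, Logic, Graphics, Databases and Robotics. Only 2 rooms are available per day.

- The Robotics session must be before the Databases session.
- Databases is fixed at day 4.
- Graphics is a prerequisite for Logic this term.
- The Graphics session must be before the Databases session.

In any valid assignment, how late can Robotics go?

Downstream work caps Robotics at day 3.
Robotics at day 3 is achievable: Logic -> day 2; Databases -> day 4; Systems -> day 1; Robotics -> day 3; Graphics -> day 1.

day 3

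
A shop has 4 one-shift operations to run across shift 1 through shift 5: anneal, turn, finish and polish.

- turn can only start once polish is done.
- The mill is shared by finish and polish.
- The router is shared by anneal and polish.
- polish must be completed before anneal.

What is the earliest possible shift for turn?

Precedence pushes turn to at least shift 2.
turn at shift 2 is achievable: anneal=shift 2; polish=shift 1; turn=shift 2; finish=shift 2.

shift 2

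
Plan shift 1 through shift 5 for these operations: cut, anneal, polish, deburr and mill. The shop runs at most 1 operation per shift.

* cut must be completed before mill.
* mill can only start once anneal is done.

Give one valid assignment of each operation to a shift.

polish in shift 4; mill in shift 3; deburr in shift 5; cut in shift 1; anneal in shift 2

Checking: anneal(shift 2) before mill(shift 3); cut(shift 1) before mill(shift 3); max 1 per shift (cap 1).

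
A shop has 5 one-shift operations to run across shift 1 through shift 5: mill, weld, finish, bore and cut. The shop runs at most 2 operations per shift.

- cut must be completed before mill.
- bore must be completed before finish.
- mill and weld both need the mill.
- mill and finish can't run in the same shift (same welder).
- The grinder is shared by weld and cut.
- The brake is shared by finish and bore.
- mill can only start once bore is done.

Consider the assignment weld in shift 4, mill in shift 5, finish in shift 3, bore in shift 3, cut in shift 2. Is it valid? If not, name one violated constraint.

No. The brake is shared by finish and bore is not satisfied.

mill can only start once bore is done — holds.
The grinder is shared by weld and cut — holds.
bore must be completed before finish — violated.
mill and finish can't run in the same shift (same welder) — holds.
The brake is shared by finish and bore — violated.
mill and weld both need the mill — holds.
cut must be completed before mill — holds.
The shop runs at most 2 operations per shift — holds.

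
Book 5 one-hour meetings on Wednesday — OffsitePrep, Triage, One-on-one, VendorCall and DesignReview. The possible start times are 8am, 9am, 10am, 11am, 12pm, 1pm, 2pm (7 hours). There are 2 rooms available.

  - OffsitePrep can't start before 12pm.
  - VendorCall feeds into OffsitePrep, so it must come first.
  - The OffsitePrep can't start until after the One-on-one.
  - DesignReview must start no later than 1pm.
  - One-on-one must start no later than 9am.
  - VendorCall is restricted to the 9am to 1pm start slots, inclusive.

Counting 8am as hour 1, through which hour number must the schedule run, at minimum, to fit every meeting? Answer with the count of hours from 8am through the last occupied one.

The precedence chain requires at least 2 distinct hours.
With at most 2 per hour and 5 meetings, at least 3 hours are needed.
OffsitePrep can't be placed before 12pm — that is hour 5 counting from 8am — so the schedule must run through at least 5 hours.
5 works (last occupied hour: 12pm): for example DesignReview=9am; VendorCall=9am; One-on-one=8am; Triage=8am; OffsitePrep=12pm.

5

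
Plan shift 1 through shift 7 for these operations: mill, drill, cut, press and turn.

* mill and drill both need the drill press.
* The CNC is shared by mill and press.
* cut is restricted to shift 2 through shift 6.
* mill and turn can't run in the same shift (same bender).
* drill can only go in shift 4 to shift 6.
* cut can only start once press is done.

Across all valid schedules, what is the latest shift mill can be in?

shift 7

mill at shift 7 is achievable: press=shift 1; mill=shift 7; turn=shift 1; drill=shift 4; cut=shift 2.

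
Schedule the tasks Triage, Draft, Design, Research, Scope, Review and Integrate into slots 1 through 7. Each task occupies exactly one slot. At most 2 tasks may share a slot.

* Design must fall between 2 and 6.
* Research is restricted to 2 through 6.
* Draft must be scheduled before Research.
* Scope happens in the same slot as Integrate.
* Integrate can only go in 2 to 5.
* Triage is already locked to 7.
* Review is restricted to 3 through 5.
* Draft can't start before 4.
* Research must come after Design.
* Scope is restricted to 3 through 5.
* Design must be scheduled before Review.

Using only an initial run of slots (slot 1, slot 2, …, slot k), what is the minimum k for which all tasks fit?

The precedence chain requires at least 2 distinct slots.
With at most 2 per slot and 7 tasks, at least 4 slots are needed.
Triage can't be placed before 7, so the schedule must run through at least slot 7.
7 works (last occupied slot: 7): for example Scope in 4; Draft in 5; Triage in 7; Design in 2; Integrate in 4; Review in 3; Research in 6.

7 slots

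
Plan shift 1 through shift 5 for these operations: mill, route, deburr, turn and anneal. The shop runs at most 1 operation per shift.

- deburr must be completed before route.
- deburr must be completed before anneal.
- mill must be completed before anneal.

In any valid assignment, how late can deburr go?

Downstream work caps deburr at shift 4.
deburr at shift 3 is achievable: deburr in shift 3, anneal in shift 4, mill in shift 1, turn in shift 2, route in shift 5.
Nothing later works — the capacity limit rule out every shift after shift 3.

shift 3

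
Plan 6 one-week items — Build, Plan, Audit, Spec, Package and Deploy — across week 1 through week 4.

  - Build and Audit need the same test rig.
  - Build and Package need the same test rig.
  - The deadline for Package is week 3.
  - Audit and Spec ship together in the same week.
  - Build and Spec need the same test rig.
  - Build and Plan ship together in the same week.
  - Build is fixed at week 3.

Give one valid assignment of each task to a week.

Package in week 1, Build in week 3, Plan in week 3, Spec in week 1, Audit in week 1, Deploy in week 1

Checking: Build(week 3) != Audit(week 1); Build(week 3) != Package(week 1); Build(week 3) != Spec(week 1); Build = Plan = week 3; Audit = Spec = week 1; Package=week 1 in [week 1,week 3]; Build=week 3 in [week 3,week 3].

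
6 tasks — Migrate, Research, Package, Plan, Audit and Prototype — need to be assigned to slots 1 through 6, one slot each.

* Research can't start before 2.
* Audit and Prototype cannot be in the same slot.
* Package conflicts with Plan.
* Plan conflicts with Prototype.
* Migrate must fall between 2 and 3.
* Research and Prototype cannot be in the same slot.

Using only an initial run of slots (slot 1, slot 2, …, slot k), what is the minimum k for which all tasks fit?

Migrate can't be placed before 2, so the schedule must run through at least slot 2.
2 works (last occupied slot: 2): for example Package=1; Migrate=2; Audit=2; Prototype=1; Research=2; Plan=2.

2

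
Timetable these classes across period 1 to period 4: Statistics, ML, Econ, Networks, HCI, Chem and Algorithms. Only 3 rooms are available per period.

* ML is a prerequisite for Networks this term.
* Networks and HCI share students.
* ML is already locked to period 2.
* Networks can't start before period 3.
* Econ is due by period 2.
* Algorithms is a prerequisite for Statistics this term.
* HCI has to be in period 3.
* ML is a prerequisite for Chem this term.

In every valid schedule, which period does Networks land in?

Networks's window is period 3–period 4.
HCI is fixed at period 3, and Networks can't share a period with HCI.
So Networks must be period 4.

period 4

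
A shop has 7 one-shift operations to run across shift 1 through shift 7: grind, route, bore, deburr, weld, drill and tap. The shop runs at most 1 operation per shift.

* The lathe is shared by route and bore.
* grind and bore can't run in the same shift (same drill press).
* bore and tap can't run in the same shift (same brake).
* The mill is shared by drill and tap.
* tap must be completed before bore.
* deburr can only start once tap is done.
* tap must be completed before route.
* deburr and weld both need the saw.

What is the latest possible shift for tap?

shift 4

Downstream work caps tap at shift 6.
tap at shift 4 is achievable: drill=shift 3; bore=shift 6; grind=shift 1; deburr=shift 7; weld=shift 2; tap=shift 4; route=shift 5.
Nothing later works — the conflict and capacity constraints rule out every shift after shift 4.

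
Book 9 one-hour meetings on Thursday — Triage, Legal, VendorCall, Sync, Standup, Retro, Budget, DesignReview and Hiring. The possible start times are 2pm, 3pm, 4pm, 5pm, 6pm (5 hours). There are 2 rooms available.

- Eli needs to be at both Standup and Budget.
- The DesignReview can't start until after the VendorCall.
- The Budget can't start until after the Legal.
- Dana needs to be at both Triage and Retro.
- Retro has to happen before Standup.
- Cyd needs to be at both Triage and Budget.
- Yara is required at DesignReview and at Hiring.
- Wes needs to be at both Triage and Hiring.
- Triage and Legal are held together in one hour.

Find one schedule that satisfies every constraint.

DesignReview in 4pm; Retro in 3pm; Hiring in 6pm; Budget in 5pm; Sync in 5pm; VendorCall in 3pm; Standup in 4pm; Triage in 2pm; Legal in 2pm

Checking: VendorCall(3pm) before DesignReview(4pm); Retro(3pm) before Standup(4pm); Legal(2pm) before Budget(5pm); DesignReview(4pm) != Hiring(6pm); Triage(2pm) != Retro(3pm); Triage(2pm) != Budget(5pm); Triage(2pm) != Hiring(6pm); Standup(4pm) != Budget(5pm); Triage = Legal = 2pm; max 2 per hour (cap 2).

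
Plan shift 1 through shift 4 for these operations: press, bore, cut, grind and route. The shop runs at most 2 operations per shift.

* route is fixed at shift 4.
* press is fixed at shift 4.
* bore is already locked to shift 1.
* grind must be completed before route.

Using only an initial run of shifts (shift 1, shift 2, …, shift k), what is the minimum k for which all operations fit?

4

The precedence chain requires at least 2 distinct shifts.
With at most 2 per shift and 5 operations, at least 3 shifts are needed.
press can't be placed before shift 4, so the schedule must run through at least shift 4.
4 works (last occupied shift: shift 4): for example press=shift 4; grind=shift 1; cut=shift 2; route=shift 4; bore=shift 1.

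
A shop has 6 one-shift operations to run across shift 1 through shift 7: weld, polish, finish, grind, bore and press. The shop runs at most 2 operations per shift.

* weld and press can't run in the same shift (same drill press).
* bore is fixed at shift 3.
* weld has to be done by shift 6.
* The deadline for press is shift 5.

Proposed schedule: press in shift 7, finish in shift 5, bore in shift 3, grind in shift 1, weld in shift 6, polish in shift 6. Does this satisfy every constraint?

Invalid. The deadline for press is shift 5.

bore is fixed at shift 3 — holds.
weld and press can't run in the same shift (same drill press) — holds.
The shop runs at most 2 operations per shift — holds.
weld has to be done by shift 6 — holds.
The deadline for press is shift 5 — violated.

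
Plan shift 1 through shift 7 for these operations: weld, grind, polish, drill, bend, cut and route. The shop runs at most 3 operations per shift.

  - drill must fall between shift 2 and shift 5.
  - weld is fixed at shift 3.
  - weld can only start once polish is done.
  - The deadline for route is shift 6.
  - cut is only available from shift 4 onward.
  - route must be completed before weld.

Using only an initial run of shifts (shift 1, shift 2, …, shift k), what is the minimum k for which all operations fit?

The precedence chain requires at least 2 distinct shifts.
With at most 3 per shift and 7 operations, at least 3 shifts are needed.
cut can't be placed before shift 4, so the schedule must run through at least shift 4.
4 works (last occupied shift: shift 4): for example route in shift 1, drill in shift 2, grind in shift 1, polish in shift 1, weld in shift 3, cut in shift 4, bend in shift 2.

4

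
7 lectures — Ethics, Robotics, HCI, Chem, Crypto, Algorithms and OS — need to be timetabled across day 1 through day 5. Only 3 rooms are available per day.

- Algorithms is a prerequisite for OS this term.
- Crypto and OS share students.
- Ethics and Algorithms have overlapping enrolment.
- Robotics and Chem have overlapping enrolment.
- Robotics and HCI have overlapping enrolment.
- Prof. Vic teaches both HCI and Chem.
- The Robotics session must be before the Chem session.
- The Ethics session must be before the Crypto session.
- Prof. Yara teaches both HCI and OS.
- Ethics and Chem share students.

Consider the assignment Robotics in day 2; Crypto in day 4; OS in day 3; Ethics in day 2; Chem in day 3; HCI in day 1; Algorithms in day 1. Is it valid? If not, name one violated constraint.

Yes, all constraints hold

Ethics and Chem share students — holds.
Prof. Vic teaches both HCI and Chem — holds.
Algorithms is a prerequisite for OS this term — holds.
Robotics and HCI have overlapping enrolment — holds.
The Robotics session must be before the Chem session — holds.
Ethics and Algorithms have overlapping enrolment — holds.
Only 3 rooms are available per day — holds.
The Ethics session must be before the Crypto session — holds.
Robotics and Chem have overlapping enrolment — holds.
Crypto and OS share students — holds.
Prof. Yara teaches both HCI and OS — holds.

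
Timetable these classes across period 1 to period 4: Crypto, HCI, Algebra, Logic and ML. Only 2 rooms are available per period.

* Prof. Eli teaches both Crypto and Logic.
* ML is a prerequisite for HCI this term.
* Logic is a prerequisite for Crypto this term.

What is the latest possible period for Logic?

Downstream work caps Logic at period 3.
Logic at period 3 is achievable: Logic -> period 3; ML -> period 1; HCI -> period 2; Algebra -> period 1; Crypto -> period 4.

period 3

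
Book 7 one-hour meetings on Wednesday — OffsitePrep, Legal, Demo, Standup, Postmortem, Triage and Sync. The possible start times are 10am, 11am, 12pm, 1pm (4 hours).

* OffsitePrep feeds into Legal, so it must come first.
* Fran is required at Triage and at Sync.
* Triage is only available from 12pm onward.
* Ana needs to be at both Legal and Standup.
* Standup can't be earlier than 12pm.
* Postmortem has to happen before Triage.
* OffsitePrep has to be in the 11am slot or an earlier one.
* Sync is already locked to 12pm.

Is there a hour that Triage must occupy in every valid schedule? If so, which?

Triage's window is 12pm–1pm.
Sync is fixed at 12pm, and Triage can't share a hour with Sync.
So Triage must be 1pm.

1pm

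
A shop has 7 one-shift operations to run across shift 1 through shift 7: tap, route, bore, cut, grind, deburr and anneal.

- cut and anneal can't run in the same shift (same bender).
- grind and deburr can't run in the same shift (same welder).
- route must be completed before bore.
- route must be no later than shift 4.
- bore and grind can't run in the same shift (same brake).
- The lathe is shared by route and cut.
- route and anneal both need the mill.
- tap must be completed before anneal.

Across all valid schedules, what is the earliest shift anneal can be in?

Precedence pushes anneal to at least shift 2.
anneal at shift 2 is achievable: route=shift 1, tap=shift 1, bore=shift 2, deburr=shift 2, anneal=shift 2, grind=shift 1, cut=shift 3.

shift 2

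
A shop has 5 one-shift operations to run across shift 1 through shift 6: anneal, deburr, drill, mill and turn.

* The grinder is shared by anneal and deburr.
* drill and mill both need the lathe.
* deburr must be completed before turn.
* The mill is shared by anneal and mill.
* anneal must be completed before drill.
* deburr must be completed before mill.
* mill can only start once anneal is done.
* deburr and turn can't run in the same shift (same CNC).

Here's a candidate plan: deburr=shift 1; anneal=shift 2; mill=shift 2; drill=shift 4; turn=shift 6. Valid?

mill can only start once anneal is done — violated.
The mill is shared by anneal and mill — violated.
anneal must be completed before drill — holds.
The grinder is shared by anneal and deburr — holds.
deburr must be completed before turn — holds.
deburr and turn can't run in the same shift (same CNC) — holds.
drill and mill both need the lathe — holds.
deburr must be completed before mill — holds.

Invalid. The mill is shared by anneal and mill.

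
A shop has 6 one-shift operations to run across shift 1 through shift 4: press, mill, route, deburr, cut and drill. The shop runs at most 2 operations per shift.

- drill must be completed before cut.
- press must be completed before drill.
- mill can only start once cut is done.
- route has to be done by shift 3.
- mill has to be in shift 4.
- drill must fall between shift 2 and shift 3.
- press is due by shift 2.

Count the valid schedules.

9

Splitting on route: it can be shift 1 (3), shift 2 (3), shift 3 (3). Listing each branch's schedules as (press, mill, deburr, cut, drill) by shift number:
route=shift 1: (1,4,2,3,2) (1,4,3,3,2) (1,4,4,3,2) — 3.
route=shift 2: (1,4,1,3,2) (1,4,3,3,2) (1,4,4,3,2) — 3.
route=shift 3: (1,4,1,3,2) (1,4,2,3,2) (1,4,4,3,2) — 3.
Summing: 3 + 3 + 3 = 9.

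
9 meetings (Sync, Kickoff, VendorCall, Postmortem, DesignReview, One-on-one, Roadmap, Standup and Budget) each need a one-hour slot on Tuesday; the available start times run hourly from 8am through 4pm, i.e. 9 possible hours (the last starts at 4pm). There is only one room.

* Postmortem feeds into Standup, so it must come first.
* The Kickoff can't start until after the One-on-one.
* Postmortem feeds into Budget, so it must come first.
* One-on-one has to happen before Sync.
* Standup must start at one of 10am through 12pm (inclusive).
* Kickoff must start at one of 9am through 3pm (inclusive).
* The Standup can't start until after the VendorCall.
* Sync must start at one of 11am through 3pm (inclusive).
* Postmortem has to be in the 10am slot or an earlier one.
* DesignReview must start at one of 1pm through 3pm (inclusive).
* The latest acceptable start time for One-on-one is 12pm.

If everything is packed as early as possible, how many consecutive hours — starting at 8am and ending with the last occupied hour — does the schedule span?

The precedence chain requires at least 2 distinct hours.
With at most 1 per hour and 9 meetings, at least 9 hours are needed.
DesignReview can't be placed before 1pm — that is hour 6 counting from 8am — so the schedule must run through at least 6 hours.
9 works (last occupied hour: 4pm): for example VendorCall in 9am, One-on-one in 11am, Kickoff in 2pm, Roadmap in 4pm, DesignReview in 1pm, Budget in 3pm, Postmortem in 8am, Standup in 10am, Sync in 12pm.

9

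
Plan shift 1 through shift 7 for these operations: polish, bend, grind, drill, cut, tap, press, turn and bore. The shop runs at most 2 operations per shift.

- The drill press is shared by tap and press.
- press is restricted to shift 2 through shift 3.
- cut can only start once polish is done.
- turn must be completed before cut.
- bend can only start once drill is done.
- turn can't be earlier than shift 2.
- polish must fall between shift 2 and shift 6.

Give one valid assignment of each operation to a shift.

tap in shift 4; bend in shift 3; turn in shift 3; grind in shift 1; bore in shift 5; polish in shift 2; press in shift 2; cut in shift 4; drill in shift 1

Checking: turn(shift 3) before cut(shift 4); drill(shift 1) before bend(shift 3); polish(shift 2) before cut(shift 4); tap(shift 4) != press(shift 2); press=shift 2 in [shift 2,shift 3]; turn=shift 3 in [shift 2,shift 7]; polish=shift 2 in [shift 2,shift 6]; max 2 per shift (cap 2).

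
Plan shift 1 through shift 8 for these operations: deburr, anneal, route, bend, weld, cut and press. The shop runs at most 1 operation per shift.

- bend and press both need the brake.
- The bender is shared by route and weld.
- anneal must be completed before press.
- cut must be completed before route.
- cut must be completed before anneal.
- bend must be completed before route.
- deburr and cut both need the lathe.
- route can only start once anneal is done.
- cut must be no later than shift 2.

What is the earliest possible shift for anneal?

shift 2

Precedence pushes anneal to at least shift 2; downstream work caps anneal at shift 7.
anneal at shift 2 is achievable: press in shift 5; route in shift 4; weld in shift 7; deburr in shift 6; cut in shift 1; anneal in shift 2; bend in shift 3.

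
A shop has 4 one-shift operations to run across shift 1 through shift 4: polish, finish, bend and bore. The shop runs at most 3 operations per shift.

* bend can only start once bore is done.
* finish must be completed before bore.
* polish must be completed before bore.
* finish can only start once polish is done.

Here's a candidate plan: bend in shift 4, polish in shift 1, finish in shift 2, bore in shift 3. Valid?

Yes

finish must be completed before bore — holds.
The shop runs at most 3 operations per shift — holds.
bend can only start once bore is done — holds.
finish can only start once polish is done — holds.
polish must be completed before bore — holds.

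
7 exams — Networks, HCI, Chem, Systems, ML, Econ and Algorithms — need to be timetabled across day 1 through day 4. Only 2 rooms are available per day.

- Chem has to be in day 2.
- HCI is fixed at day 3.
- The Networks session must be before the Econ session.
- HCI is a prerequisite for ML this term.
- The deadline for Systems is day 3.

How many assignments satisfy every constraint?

Splitting on Networks: it can be day 1 (14), day 2 (5), day 3 (3). Listing each branch's schedules as (HCI, Chem, Systems, ML, Econ, Algorithms) by day number:
Networks=day 1: (3,2,1,4,2,3) (3,2,1,4,2,4) (3,2,1,4,3,2) (3,2,1,4,3,4) (3,2,1,4,4,2) (3,2,1,4,4,3) (3,2,2,4,3,1) (3,2,2,4,3,4) (3,2,2,4,4,1) (3,2,2,4,4,3) (3,2,3,4,2,1) (3,2,3,4,2,4) (3,2,3,4,4,1) (3,2,3,4,4,2) — 14.
Networks=day 2: (3,2,1,4,3,1) (3,2,1,4,3,4) (3,2,1,4,4,1) (3,2,1,4,4,3) (3,2,3,4,4,1) — 5.
Networks=day 3: (3,2,1,4,4,1) (3,2,1,4,4,2) (3,2,2,4,4,1) — 3.
Summing: 14 + 5 + 3 = 22.

22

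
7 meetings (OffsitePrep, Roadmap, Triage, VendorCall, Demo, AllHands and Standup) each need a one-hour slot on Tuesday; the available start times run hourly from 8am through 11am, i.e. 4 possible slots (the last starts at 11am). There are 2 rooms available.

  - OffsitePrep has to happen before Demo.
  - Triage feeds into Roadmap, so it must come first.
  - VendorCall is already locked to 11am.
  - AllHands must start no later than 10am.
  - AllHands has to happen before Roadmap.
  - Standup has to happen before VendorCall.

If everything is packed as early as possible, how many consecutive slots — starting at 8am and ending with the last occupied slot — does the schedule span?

The precedence chain requires at least 2 distinct slots.
With at most 2 per slot and 7 meetings, at least 4 slots are needed.
VendorCall can't be placed before 11am — that is slot 4 counting from 8am — so the schedule must run through at least 4 slots.
4 works (last occupied slot: 11am): for example Standup in 10am, AllHands in 8am, OffsitePrep in 9am, Demo in 10am, VendorCall in 11am, Triage in 8am, Roadmap in 9am.

4 slots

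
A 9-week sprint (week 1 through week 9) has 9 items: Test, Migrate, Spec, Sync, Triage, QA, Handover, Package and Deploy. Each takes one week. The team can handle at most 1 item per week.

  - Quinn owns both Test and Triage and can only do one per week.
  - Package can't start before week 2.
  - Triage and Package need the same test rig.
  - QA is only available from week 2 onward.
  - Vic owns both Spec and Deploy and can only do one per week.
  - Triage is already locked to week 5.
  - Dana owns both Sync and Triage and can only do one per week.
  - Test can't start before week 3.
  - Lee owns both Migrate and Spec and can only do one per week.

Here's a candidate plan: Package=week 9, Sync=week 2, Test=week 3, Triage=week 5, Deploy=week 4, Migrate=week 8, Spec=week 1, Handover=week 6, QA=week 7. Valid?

Yes

Lee owns both Migrate and Spec and can only do one per week — holds.
Vic owns both Spec and Deploy and can only do one per week — holds.
Dana owns both Sync and Triage and can only do one per week — holds.
Package can't start before week 2 — holds.
QA is only available from week 2 onward — holds.
The team can handle at most 1 item per week — holds.
Triage is already locked to week 5 — holds.
Test can't start before week 3 — holds.
Quinn owns both Test and Triage and can only do one per week — holds.
Triage and Package need the same test rig — holds.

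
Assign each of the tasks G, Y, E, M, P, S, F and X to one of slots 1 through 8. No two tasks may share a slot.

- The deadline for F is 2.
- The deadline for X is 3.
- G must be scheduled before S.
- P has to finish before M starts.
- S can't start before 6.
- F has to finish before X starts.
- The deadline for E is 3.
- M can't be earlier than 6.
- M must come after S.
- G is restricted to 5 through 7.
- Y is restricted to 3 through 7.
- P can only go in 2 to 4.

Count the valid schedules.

9

Splitting on G: it can be 5 (6), 6 (3). Listing each branch's schedules as (Y, E, M, P, S, F, X):
G=5: (6,1,8,4,7,2,3) (6,2,8,4,7,1,3) (6,3,8,4,7,1,2) (7,1,8,4,6,2,3) (7,2,8,4,6,1,3) (7,3,8,4,6,1,2) — 6.
G=6: (5,1,8,4,7,2,3) (5,2,8,4,7,1,3) (5,3,8,4,7,1,2) — 3.
Summing: 6 + 3 = 9.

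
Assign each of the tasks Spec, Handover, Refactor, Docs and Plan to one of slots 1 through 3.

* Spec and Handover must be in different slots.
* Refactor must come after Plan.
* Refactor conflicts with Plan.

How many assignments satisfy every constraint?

54

Splitting on Spec: it can be 1 (18), 2 (18), 3 (18). Listing each branch's schedules as (Handover, Refactor, Docs, Plan):
Spec=1: (2,2,1,1) (2,2,2,1) (2,2,3,1) (2,3,1,1) (2,3,1,2) (2,3,2,1) (2,3,2,2) (2,3,3,1) (2,3,3,2) (3,2,1,1) (3,2,2,1) (3,2,3,1) (3,3,1,1) (3,3,1,2) (3,3,2,1) (3,3,2,2) (3,3,3,1) (3,3,3,2) — 18.
Spec=2: (1,2,1,1) (1,2,2,1) (1,2,3,1) (1,3,1,1) (1,3,1,2) (1,3,2,1) (1,3,2,2) (1,3,3,1) (1,3,3,2) (3,2,1,1) (3,2,2,1) (3,2,3,1) (3,3,1,1) (3,3,1,2) (3,3,2,1) (3,3,2,2) (3,3,3,1) (3,3,3,2) — 18.
Spec=3: (1,2,1,1) (1,2,2,1) (1,2,3,1) (1,3,1,1) (1,3,1,2) (1,3,2,1) (1,3,2,2) (1,3,3,1) (1,3,3,2) (2,2,1,1) (2,2,2,1) (2,2,3,1) (2,3,1,1) (2,3,1,2) (2,3,2,1) (2,3,2,2) (2,3,3,1) (2,3,3,2) — 18.
Summing: 18 + 18 + 18 = 54.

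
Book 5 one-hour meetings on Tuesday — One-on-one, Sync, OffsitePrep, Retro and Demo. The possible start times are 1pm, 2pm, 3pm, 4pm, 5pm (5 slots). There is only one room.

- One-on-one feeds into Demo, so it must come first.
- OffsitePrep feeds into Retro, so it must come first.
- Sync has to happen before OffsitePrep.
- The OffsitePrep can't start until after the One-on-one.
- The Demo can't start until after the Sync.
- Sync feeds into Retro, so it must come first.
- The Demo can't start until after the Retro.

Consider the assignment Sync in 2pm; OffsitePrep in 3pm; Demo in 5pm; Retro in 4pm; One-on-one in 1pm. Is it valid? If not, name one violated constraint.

The Demo can't start until after the Retro — holds.
Sync feeds into Retro, so it must come first — holds.
One-on-one feeds into Demo, so it must come first — holds.
There is only one room — holds.
The Demo can't start until after the Sync — holds.
The OffsitePrep can't start until after the One-on-one — holds.
Sync has to happen before OffsitePrep — holds.
OffsitePrep feeds into Retro, so it must come first — holds.

Valid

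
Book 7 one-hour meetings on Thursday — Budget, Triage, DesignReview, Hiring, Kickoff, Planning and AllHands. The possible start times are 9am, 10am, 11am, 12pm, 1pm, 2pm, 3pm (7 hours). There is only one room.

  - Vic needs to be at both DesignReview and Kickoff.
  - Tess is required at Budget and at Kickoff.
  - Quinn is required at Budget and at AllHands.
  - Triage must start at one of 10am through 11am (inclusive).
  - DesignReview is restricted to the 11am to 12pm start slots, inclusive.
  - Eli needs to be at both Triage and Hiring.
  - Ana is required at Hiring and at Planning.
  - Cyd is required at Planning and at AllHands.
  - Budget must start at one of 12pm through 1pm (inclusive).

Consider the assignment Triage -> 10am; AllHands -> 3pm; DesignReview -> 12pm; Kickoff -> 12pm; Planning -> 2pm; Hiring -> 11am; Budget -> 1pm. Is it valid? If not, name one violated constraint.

Eli needs to be at both Triage and Hiring — holds.
Quinn is required at Budget and at AllHands — holds.
Vic needs to be at both DesignReview and Kickoff — violated.
Tess is required at Budget and at Kickoff — holds.
Triage must start at one of 10am through 11am (inclusive) — holds.
There is only one room — violated.
Cyd is required at Planning and at AllHands — holds.
Ana is required at Hiring and at Planning — holds.
DesignReview is restricted to the 11am to 12pm start slots, inclusive — holds.
Budget must start at one of 12pm through 1pm (inclusive) — holds.

Invalid. Vic needs to be at both DesignReview and Kickoff.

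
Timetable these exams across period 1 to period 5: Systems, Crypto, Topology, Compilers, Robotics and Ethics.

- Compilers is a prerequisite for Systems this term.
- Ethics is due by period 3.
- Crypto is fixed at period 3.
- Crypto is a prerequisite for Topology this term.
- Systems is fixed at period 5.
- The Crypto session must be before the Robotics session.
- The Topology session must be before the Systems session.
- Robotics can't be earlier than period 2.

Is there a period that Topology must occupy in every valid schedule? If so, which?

Crypto is fixed at period 3 and must come before Topology, so Topology is at least period 4.
Systems is fixed at period 5 and must come after Topology, so Topology is at most period 4.
So Topology must be period 4.

period 4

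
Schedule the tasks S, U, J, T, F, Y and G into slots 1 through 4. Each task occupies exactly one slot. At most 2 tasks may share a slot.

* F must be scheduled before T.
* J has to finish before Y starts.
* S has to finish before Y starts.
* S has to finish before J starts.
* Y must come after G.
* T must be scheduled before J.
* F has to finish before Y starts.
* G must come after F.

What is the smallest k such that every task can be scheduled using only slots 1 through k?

The precedence chain requires at least 4 distinct slots.
With at most 2 per slot and 7 tasks, at least 4 slots are needed.
4 works (last occupied slot: 4): for example G=2; T=2; F=1; S=1; J=3; U=3; Y=4.

4 slots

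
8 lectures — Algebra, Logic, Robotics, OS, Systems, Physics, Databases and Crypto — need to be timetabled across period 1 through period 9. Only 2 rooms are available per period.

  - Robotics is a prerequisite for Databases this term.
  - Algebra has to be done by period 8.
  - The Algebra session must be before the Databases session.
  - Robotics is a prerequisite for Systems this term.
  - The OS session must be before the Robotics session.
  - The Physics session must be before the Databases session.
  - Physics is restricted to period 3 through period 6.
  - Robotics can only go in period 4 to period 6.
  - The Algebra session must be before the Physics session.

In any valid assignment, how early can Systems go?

Precedence pushes Systems to at least period 5.
Systems at period 5 is achievable: Algebra -> period 1, OS -> period 1, Crypto -> period 2, Physics -> period 3, Databases -> period 5, Logic -> period 2, Robotics -> period 4, Systems -> period 5.

period 5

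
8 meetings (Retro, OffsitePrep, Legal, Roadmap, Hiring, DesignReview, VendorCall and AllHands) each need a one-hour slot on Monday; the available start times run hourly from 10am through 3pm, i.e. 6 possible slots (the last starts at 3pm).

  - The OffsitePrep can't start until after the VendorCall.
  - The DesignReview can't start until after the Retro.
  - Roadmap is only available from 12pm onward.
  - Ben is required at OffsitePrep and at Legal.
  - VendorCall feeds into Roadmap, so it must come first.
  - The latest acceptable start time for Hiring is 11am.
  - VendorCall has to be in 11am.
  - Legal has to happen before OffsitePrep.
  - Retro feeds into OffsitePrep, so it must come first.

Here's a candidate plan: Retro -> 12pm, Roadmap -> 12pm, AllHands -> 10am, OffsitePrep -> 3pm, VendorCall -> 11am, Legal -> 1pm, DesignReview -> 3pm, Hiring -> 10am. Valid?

VendorCall feeds into Roadmap, so it must come first — holds.
Legal has to happen before OffsitePrep — holds.
VendorCall has to be in 11am — holds.
Roadmap is only available from 12pm onward — holds.
Retro feeds into OffsitePrep, so it must come first — holds.
The latest acceptable start time for Hiring is 11am — holds.
The DesignReview can't start until after the Retro — holds.
The OffsitePrep can't start until after the VendorCall — holds.
Ben is required at OffsitePrep and at Legal — holds.

Yes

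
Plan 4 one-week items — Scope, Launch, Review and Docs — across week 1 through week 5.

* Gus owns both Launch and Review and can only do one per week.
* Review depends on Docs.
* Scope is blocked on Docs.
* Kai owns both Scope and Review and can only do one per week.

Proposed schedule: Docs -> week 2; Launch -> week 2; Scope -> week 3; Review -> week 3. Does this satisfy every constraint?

No — it violates: Kai owns both Scope and Review and can only do one per week

Kai owns both Scope and Review and can only do one per week — violated.
Scope is blocked on Docs — holds.
Review depends on Docs — holds.
Gus owns both Launch and Review and can only do one per week — holds.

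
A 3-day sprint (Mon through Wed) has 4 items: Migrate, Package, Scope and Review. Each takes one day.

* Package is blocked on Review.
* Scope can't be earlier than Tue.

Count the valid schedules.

18

Splitting on Migrate: it can be Mon (6), Tue (6), Wed (6). Listing each branch's schedules as (Package, Scope, Review):
Migrate=Mon: (Tue,Tue,Mon) (Tue,Wed,Mon) (Wed,Tue,Mon) (Wed,Tue,Tue) (Wed,Wed,Mon) (Wed,Wed,Tue) — 6.
Migrate=Tue: (Tue,Tue,Mon) (Tue,Wed,Mon) (Wed,Tue,Mon) (Wed,Tue,Tue) (Wed,Wed,Mon) (Wed,Wed,Tue) — 6.
Migrate=Wed: (Tue,Tue,Mon) (Tue,Wed,Mon) (Wed,Tue,Mon) (Wed,Tue,Tue) (Wed,Wed,Mon) (Wed,Wed,Tue) — 6.
Summing: 6 + 6 + 6 = 18.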